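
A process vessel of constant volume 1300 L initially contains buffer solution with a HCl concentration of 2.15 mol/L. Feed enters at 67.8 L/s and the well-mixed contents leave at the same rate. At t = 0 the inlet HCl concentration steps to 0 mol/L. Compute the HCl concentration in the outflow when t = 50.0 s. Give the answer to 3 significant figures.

Unsteady species balance (constant V, well mixed): V dC/dt = Q(C_in − C).
Time constant τ = V/Q = 1300/67.8 = 19.174 s.
This is linear first-order; C(t) = C_in + (C₀ − C_in) e^(−t/τ).
C(50.0) = 0 + (2.15 − 0)·e^(−50.0/19.174) = 0 + (2.1500)·0.073704 = 0.15846 mol/L.

0.158 mol/L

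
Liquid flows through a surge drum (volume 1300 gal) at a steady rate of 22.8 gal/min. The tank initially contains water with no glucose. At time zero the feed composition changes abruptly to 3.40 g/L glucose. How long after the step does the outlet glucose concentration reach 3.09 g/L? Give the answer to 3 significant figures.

Species balance: V dC/dt = Q(C_in − C) ⇒ τ = V/Q = 57.018 min.
C(t) = C_in + (C₀ − C_in) e^(−t/τ). Set C = 3.09 and solve for t:
e^(−t/τ) = (C − C_in)/(C₀ − C_in) = (3.09 − 3.40)/(0 − 3.40) = 0.091176
t = −τ ln(…) = 57.018 × 2.3950 = 136.55 min.

137 min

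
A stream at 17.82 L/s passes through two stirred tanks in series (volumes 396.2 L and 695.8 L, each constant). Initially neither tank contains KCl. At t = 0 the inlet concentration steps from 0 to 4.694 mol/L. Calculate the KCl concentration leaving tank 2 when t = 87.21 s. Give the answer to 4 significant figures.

3.649 mol/L

Each tank obeys Vᵢ dCᵢ/dt = Q(Cᵢ₋₁ − Cᵢ), so τᵢ = Vᵢ/Q.
τ₁ = 396.2/17.82 = 22.2334 s; τ₂ = 695.8/17.82 = 39.0460 s.
Solving the cascade with C₁(0)=C₂(0)=0 gives C₂(t) = C_in[1 − (τ₁ e^(−t/τ₁) − τ₂ e^(−t/τ₂))/(τ₁ − τ₂)].
At t = 87.21: e^(−t/τ₁) = 0.0197922, e^(−t/τ₂) = 0.107151.
C₂ = 4.694·[1 − (22.2334·0.0197922 − 39.0460·0.107151)/(-16.8126)] = 4.694·0.777324 = 3.64876 mol/L.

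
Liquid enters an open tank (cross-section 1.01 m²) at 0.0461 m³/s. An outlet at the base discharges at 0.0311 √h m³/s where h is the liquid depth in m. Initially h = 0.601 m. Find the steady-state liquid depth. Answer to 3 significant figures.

A dh/dt = Q_in − 0.0311 √h. Steady state requires inflow = outflow:
Q_in = 0.0311 √h_ss ⇒ √h_ss = 0.0461/0.0311 = 1.4823.
h_ss = 1.4823² = 2.1973 m. (Since h₀ = 0.601 m < h_ss, the level will rise toward this value.)

2.20 m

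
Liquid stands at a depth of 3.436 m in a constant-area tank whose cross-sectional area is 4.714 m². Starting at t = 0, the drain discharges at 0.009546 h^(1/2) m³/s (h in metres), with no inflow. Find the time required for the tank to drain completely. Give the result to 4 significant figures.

A dh/dt = −Q_out = −0.009546 √h.
∫ h^(−1/2) dh = −(0.009546/A) ∫ dt, giving 2√h = 2√h₀ − (0.009546/A) t.
Set h = 0: 2√h₀ = (0.009546/A) t_empty ⇒ t_empty = 2A√h₀/0.009546.
t_empty = 2·4.714·√3.436/0.009546 = 9.42800·1.85365/0.009546 = 1830.73 s.

1831 s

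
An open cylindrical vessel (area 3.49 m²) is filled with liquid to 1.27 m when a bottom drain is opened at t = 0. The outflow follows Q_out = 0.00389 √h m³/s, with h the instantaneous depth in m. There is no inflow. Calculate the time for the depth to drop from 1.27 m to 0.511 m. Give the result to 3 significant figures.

Volume balance on the tank: A dh/dt = −0.00389 √h.
This is separable: 2 d(√h)/dt = −0.00389/A, so √h = √h₀ − (0.00389/(2A)) t.
t = 2A(√h₀ − √h)/0.00389 = 2·3.49·(√1.27 − √0.511)/0.00389
  = 6.9800 × (1.1269 − 0.71484) / 0.00389 = 739.45 s.

739 s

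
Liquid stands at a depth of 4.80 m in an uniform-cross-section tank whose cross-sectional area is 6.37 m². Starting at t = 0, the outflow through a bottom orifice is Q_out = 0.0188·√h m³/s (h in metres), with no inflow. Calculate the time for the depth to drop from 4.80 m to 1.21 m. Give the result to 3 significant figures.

A dh/dt = −Q_out = −0.0188 √h.
This is separable: 2 d(√h)/dt = −0.0188/A, so √h = √h₀ − (0.0188/(2A)) t.
t = 2A(√h₀ − √h)/0.0188 = 2·6.37·(√4.80 − √1.21)/0.0188
  = 12.740 × (2.1909 − 1.1000) / 0.0188 = 739.25 s.

739 s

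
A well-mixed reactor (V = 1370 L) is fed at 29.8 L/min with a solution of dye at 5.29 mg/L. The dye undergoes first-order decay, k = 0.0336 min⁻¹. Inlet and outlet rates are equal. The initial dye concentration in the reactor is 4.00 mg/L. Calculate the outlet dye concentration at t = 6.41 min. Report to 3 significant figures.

3.43 mg/L

Species balance: V dC/dt = Q C_in − Q C − k V C.
This is linear with rate a = Q/V + k = 0.055352 min⁻¹.
C_ss = Q C_in/(Q + kV) = 2.0788 mg/L; C(t) = C_ss + (C₀ − C_ss) e^(−a t).
C(6.41) = 2.0788 + (1.9212)·e^(−0.055352·6.41) = 2.0788 + (1.9212)·0.70131 = 3.4262 mg/L.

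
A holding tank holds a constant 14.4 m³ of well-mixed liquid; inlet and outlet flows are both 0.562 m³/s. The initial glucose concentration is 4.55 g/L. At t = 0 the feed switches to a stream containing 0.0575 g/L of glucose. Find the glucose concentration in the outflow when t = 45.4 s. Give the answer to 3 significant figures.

Accumulation = in − out for the solute gives V dC/dt = Q(C_in − C).
Time constant τ = V/Q = 14.4/0.562 = 25.623 s.
Integrating: C(t) = C_in + (C₀ − C_in) e^(−t/τ).
C(45.4) = 0.0575 + (4.55 − 0.0575)·e^(−45.4/25.623) = 0.0575 + (4.4925)·0.17002 = 0.82130 g/L.

0.821 g/L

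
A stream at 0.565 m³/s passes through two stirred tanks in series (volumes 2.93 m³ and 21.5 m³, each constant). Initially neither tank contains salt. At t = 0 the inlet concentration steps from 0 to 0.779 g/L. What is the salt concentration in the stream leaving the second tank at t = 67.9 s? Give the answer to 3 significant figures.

0.628 g/L

Time constants: τᵢ = Vᵢ/Q for each well-mixed tank.
τ₁ = 2.93/0.565 = 5.1858 s; τ₂ = 21.5/0.565 = 38.053 s.
Tank 1: C₁ = C_in(1 − e^(−t/τ₁)). Tank 2 (τ₁ ≠ τ₂): C₂ = C_in[1 − (τ₁ e^(−t/τ₁) − τ₂ e^(−t/τ₂))/(τ₁ − τ₂)].
At t = 67.9: e^(−t/τ₁) = 2.0589e-06, e^(−t/τ₂) = 0.16791.
C₂ = 0.779·[1 − (5.1858·2.0589e-06 − 38.053·0.16791)/(-32.867)] = 0.779·0.80560 = 0.62756 g/L.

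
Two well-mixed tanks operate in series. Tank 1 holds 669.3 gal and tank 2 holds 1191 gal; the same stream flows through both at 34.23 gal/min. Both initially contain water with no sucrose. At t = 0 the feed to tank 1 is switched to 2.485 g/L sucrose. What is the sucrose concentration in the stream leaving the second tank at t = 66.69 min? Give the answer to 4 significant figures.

1.756 g/L

Each tank obeys Vᵢ dCᵢ/dt = Q(Cᵢ₋₁ − Cᵢ), so τᵢ = Vᵢ/Q.
τ₁ = 669.3/34.23 = 19.5530 min; τ₂ = 1191/34.23 = 34.7940 min.
Tank 1: C₁ = C_in(1 − e^(−t/τ₁)). Tank 2 (τ₁ ≠ τ₂): C₂ = C_in[1 − (τ₁ e^(−t/τ₁) − τ₂ e^(−t/τ₂))/(τ₁ − τ₂)].
At t = 66.69: e^(−t/τ₁) = 0.0330172, e^(−t/τ₂) = 0.147090.
C₂ = 2.485·[1 − (19.5530·0.0330172 − 34.7940·0.147090)/(-15.2410)] = 2.485·0.706563 = 1.75581 g/L.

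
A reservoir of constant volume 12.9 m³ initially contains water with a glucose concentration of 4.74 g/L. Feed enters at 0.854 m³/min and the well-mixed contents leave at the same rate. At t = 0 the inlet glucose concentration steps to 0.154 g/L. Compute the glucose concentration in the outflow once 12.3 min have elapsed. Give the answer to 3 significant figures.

2.19 g/L

Species balance on the tank: V dC/dt = Q(C_in − C).
So dC/dt = (C_in − C)/τ with τ = V/Q = 12.9/0.854 = 15.105 min.
Integrating: C(t) = C_in + (C₀ − C_in) e^(−t/τ).
C(12.3) = 0.154 + (4.74 − 0.154)·e^(−12.3/15.105) = 0.154 + (4.5860)·0.44296 = 2.1854 g/L.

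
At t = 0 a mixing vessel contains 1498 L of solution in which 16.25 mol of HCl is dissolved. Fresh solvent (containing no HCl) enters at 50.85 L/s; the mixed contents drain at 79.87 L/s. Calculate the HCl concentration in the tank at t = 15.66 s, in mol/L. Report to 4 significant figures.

Total volume: dV/dt = Q_in − Q_out = -29.0200 L/s, so V(t) = 1498 − 29.0200 t and V(15.66) = 1043.55 L.
No HCl enters, so dm/dt = −Q_out · (m/V).
Separate: dm/m = −Q_out dt/V(t) ⇒ ln(m/m₀) = −(Q_out/(Q_in−Q_out)) ln(V/V₀).
m = m₀ (V₀/V)^(Q_out/(Q_in−Q_out)) = 16.25 × (1498/1043.55)^(-2.75224) = 6.00831 mol.
C = m/V = 6.00831/1043.55 = 0.00575758 mol/L.

0.005758 mol/L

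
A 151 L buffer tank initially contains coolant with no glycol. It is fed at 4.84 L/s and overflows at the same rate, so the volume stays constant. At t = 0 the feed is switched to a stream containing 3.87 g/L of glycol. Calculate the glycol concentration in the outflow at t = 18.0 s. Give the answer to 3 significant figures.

Unsteady species balance (constant V, well mixed): V dC/dt = Q(C_in − C).
Rewrite as dC/dt + C/τ = C_in/τ, τ = V/Q = 31.198 s.
Solution: C(t) = C_in + (C₀ − C_in) e^(−t/τ).
C(18.0) = 3.87 + (0 − 3.87)·e^(−18.0/31.198) = 3.87 + (-3.8700)·0.56161 = 1.6966 g/L.

1.70 g/L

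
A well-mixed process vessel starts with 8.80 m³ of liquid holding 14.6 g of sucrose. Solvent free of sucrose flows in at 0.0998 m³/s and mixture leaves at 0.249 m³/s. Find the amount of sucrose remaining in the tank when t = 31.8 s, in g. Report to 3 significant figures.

4.01 g

Let m(t) be the amount of sucrose. Volume: V(t) = V₀ + (Q_in − Q_out) t = 8.80 − 0.14920 t; V(31.8) = 4.0554 m³.
No sucrose enters, so dm/dt = −Q_out · (m/V).
Separate: dm/m = −Q_out dt/V(t) ⇒ ln(m/m₀) = −(Q_out/(Q_in−Q_out)) ln(V/V₀).
m = m₀ (V₀/V)^(Q_out/(Q_in−Q_out)) = 14.6 × (8.80/4.0554)^(-1.6689) = 4.0074 g.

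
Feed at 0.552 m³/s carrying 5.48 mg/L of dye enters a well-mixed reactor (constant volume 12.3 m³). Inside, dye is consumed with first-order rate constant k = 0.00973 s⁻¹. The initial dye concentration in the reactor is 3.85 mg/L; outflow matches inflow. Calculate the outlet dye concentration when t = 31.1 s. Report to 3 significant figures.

Species balance: V dC/dt = Q C_in − Q C − k V C.
dC/dt = (Q/V) C_in − (Q/V + k) C; effective rate a = Q/V + k = 0.044878 + 0.00973 = 0.054608 s⁻¹.
C_ss = Q C_in/(Q + kV) = 4.5036 mg/L; C(t) = C_ss + (C₀ − C_ss) e^(−a t).
C(31.1) = 4.5036 + (-0.65358)·e^(−0.054608·31.1) = 4.5036 + (-0.65358)·0.18299 = 4.3840 mg/L.

4.38 mg/L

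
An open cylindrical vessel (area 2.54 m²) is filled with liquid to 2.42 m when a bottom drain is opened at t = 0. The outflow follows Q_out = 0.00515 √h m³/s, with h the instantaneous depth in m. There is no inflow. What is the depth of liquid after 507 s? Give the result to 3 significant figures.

With no inflow, A dh/dt = −0.00515 √h.
∫ h^(−1/2) dh = −(0.00515/A) ∫ dt, giving 2√h = 2√h₀ − (0.00515/A) t.
√h = √2.42 − 0.00515·507/(2·2.54) = 1.5556 − 0.51399 = 1.0416.
h = 1.0416² = 1.0850 m.

1.09 m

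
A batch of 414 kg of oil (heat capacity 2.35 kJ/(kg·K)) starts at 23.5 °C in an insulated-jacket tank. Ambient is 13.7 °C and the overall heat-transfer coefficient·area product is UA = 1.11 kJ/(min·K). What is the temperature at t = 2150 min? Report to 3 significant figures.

Lumped-capacitance energy balance: M c_p dT/dt = UA(T_amb − T).
dT/dt = (T_ss − T)/τ with T_ss = T_amb = 13.700 °C, τ = M c_p/UA = 414·2.35/1.11 = 876.49 min.
This is linear first-order; T(t) = T_ss + (T₀ − T_ss) e^(−t/τ).
T(2150) = 13.700 + (9.8000)·0.086037 = 14.543 °C.

14.5 °C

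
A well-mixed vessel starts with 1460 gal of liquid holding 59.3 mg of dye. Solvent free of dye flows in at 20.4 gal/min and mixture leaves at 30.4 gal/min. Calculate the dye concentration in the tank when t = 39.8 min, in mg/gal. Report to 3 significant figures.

0.0212 mg/gal

Total volume: dV/dt = Q_in − Q_out = -10.000 gal/min, so V(t) = 1460 − 10.000 t and V(39.8) = 1062.0 gal.
Solute balance: dm/dt = 0 − Q_out C = −Q_out m/V(t).
Separate: dm/m = −Q_out dt/V(t) ⇒ ln(m/m₀) = −(Q_out/(Q_in−Q_out)) ln(V/V₀).
m = m₀ (V₀/V)^(Q_out/(Q_in−Q_out)) = 59.3 × (1460/1062.0)^(-3.0400) = 22.534 mg.
C = m/V = 22.534/1062.0 = 0.021219 mg/gal.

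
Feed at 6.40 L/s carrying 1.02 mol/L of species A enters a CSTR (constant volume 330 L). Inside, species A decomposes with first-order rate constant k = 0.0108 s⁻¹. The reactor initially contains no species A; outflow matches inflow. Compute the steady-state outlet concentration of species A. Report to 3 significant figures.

0.655 mol/L

Accumulation = in − out − consumed: V dC/dt = Q C_in − Q C − k V C.
Steady state (dC/dt = 0): C_ss = Q C_in/(Q + kV) = C_in/(1 + kV/Q).
C_ss = 6.40·1.02/(6.40 + 0.0108·330) = 6.5280/9.9640 = 0.65516 mol/L.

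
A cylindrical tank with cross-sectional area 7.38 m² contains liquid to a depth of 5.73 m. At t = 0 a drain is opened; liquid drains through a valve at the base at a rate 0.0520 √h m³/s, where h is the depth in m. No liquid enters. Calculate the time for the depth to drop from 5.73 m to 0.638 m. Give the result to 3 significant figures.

With no inflow, A dh/dt = −0.0520 √h.
Separate and integrate: 2(√h − √h₀) = −(0.0520/A) t.
t = 2A(√h₀ − √h)/0.0520 = 2·7.38·(√5.73 − √0.638)/0.0520
  = 14.760 × (2.3937 − 0.79875) / 0.0520 = 452.73 s.

453 s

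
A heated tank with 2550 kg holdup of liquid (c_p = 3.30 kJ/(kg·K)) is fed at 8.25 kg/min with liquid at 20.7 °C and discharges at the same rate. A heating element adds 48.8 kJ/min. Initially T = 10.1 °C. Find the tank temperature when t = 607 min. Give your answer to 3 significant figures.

M c_p dT/dt = ṁ c_p (T_in − T) + Q̇.
Rearrange: dT/dt = (T_ss − T)/τ with τ = M/ṁ = 309.09 min and T_ss = T_in + Q̇/(ṁ c_p) = 22.492 °C.
This is linear first-order; T(t) = T_ss + (T₀ − T_ss) e^(−t/τ).
T(607) = 22.492 + (-12.392)·e^(−607/309.09) = 22.492 + (-12.392)·0.14032 = 20.754 °C.

20.8 °C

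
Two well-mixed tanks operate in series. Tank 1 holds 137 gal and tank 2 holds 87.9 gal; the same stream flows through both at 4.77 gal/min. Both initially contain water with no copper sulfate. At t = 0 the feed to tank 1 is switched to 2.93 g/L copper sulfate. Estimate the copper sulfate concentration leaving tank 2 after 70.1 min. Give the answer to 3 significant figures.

2.33 g/L

Time constants: τᵢ = Vᵢ/Q for each well-mixed tank.
τ₁ = 137/4.77 = 28.721 min; τ₂ = 87.9/4.77 = 18.428 min.
Solving the cascade with C₁(0)=C₂(0)=0 gives C₂(t) = C_in[1 − (τ₁ e^(−t/τ₁) − τ₂ e^(−t/τ₂))/(τ₁ − τ₂)].
At t = 70.1: e^(−t/τ₁) = 0.087099, e^(−t/τ₂) = 0.022280.
C₂ = 2.93·[1 − (28.721·0.087099 − 18.428·0.022280)/(10.294)] = 2.93·0.79686 = 2.3348 g/L.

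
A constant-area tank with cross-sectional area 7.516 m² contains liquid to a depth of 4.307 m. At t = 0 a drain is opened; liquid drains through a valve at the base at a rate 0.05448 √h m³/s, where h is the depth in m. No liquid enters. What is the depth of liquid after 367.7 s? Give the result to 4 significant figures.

Volume balance on the tank: A dh/dt = −0.05448 √h.
This is separable: 2 d(√h)/dt = −0.05448/A, so √h = √h₀ − (0.05448/(2A)) t.
√h = √4.307 − 0.05448·367.7/(2·7.516) = 2.07533 − 1.33264 = 0.742688.
h = 0.742688² = 0.551585 m.

0.5516 m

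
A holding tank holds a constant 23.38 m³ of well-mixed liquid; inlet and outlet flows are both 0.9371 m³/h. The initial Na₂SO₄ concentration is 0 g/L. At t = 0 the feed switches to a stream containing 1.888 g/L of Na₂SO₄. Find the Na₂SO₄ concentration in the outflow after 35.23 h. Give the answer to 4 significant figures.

1.428 g/L

Species balance on the tank: V dC/dt = Q(C_in − C).
Rewrite as dC/dt + C/τ = C_in/τ, τ = V/Q = 24.9493 h.
Integrating: C(t) = C_in + (C₀ − C_in) e^(−t/τ).
C(35.23) = 1.888 + (0 − 1.888)·e^(−35.23/24.9493) = 1.888 + (-1.88800)·0.243640 = 1.42801 g/L.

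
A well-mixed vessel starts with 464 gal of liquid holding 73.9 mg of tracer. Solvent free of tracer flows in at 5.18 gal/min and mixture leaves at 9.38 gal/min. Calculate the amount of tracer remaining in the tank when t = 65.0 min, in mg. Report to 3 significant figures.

Let m(t) be the amount of tracer. Volume: V(t) = V₀ + (Q_in − Q_out) t = 464 − 4.2000 t; V(65.0) = 191.00 gal.
Solute balance: dm/dt = 0 − Q_out C = −Q_out m/V(t).
dm/m = −Q_out dt/(V₀ − 4.2000 t); integrating gives ln(m/m₀) = −(Q_out/(Q_in−Q_out)) ln(V/V₀).
m = m₀ (V₀/V)^(Q_out/(Q_in−Q_out)) = 73.9 × (464/191.00)^(-2.2333) = 10.180 mg.

10.2 mg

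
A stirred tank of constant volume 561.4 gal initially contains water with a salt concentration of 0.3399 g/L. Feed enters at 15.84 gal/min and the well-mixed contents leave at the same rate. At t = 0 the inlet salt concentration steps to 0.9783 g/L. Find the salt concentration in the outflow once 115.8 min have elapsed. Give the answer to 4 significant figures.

0.9540 g/L

Transient balance on the dissolved component: V dC/dt = Q(C_in − C).
Time constant τ = V/Q = 561.4/15.84 = 35.4419 min.
C approaches C_in exponentially: C(t) = C_in + (C₀ − C_in) e^(−t/τ).
C(115.8) = 0.9783 + (0.3399 − 0.9783)·e^(−115.8/35.4419) = 0.9783 + (-0.638400)·0.0381085 = 0.953972 g/L.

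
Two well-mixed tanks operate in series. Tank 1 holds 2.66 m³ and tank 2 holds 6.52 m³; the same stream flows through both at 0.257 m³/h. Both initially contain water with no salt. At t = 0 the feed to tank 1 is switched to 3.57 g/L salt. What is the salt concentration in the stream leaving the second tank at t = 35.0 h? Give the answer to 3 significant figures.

Species balance on tank i: dCᵢ/dt = (Cᵢ₋₁ − Cᵢ)/τᵢ with τᵢ = Vᵢ/Q.
τ₁ = 2.66/0.257 = 10.350 h; τ₂ = 6.52/0.257 = 25.370 h.
Solving the cascade with C₁(0)=C₂(0)=0 gives C₂(t) = C_in[1 − (τ₁ e^(−t/τ₁) − τ₂ e^(−t/τ₂))/(τ₁ − τ₂)].
At t = 35.0: e^(−t/τ₁) = 0.033994, e^(−t/τ₂) = 0.25168.
C₂ = 3.57·[1 − (10.350·0.033994 − 25.370·0.25168)/(-15.019)] = 3.57·0.59831 = 2.1360 g/L.

2.14 g/L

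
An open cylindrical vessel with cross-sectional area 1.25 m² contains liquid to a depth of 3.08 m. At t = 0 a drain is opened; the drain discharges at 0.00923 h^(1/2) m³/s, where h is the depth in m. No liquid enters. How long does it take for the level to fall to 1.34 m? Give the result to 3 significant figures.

A dh/dt = −Q_out = −0.00923 √h.
∫ h^(−1/2) dh = −(0.00923/A) ∫ dt, giving 2√h = 2√h₀ − (0.00923/A) t.
t = 2A(√h₀ − √h)/0.00923 = 2·1.25·(√3.08 − √1.34)/0.00923
  = 2.5000 × (1.7550 − 1.1576) / 0.00923 = 161.81 s.

162 s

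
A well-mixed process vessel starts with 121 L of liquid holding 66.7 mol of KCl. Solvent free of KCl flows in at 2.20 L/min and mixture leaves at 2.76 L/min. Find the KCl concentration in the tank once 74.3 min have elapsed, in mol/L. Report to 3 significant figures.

Total volume: dV/dt = Q_in − Q_out = -0.56000 L/min, so V(t) = 121 − 0.56000 t and V(74.3) = 79.392 L.
Species balance (pure solvent in): dm/dt = −Q_out · m/V(t).
dm/m = −Q_out dt/(V₀ − 0.56000 t); integrating gives ln(m/m₀) = −(Q_out/(Q_in−Q_out)) ln(V/V₀).
m = m₀ (V₀/V)^(Q_out/(Q_in−Q_out)) = 66.7 × (121/79.392)^(-4.9286) = 8.3590 mol.
C = m/V = 8.3590/79.392 = 0.10529 mol/L.

0.105 mol/L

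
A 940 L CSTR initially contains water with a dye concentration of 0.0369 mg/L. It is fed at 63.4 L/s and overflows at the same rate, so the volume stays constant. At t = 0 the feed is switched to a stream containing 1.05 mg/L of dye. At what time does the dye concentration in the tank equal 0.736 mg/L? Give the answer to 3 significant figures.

17.4 s

Species balance on the tank: V dC/dt = Q(C_in − C), so τ = V/Q = 14.826 s.
C(t) = C_in + (C₀ − C_in) e^(−t/τ). Set C = 0.736 and solve for t:
e^(−t/τ) = (C − C_in)/(C₀ − C_in) = (0.736 − 1.05)/(0.0369 − 1.05) = 0.30994
t = −τ ln(…) = 14.826 × 1.1714 = 17.367 s.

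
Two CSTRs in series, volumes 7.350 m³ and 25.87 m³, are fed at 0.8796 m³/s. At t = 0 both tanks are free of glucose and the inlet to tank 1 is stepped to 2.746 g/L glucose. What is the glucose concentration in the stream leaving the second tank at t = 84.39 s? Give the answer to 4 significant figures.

2.528 g/L

Species balance on tank i: dCᵢ/dt = (Cᵢ₋₁ − Cᵢ)/τᵢ with τᵢ = Vᵢ/Q.
τ₁ = 7.350/0.8796 = 8.35607 s; τ₂ = 25.87/0.8796 = 29.4111 s.
Solving the cascade with C₁(0)=C₂(0)=0 gives C₂(t) = C_in[1 − (τ₁ e^(−t/τ₁) − τ₂ e^(−t/τ₂))/(τ₁ − τ₂)].
At t = 84.39: e^(−t/τ₁) = 4.11106e-05, e^(−t/τ₂) = 0.0567372.
C₂ = 2.746·[1 − (8.35607·4.11106e-05 − 29.4111·0.0567372)/(-21.0550)] = 2.746·0.920762 = 2.52841 g/L.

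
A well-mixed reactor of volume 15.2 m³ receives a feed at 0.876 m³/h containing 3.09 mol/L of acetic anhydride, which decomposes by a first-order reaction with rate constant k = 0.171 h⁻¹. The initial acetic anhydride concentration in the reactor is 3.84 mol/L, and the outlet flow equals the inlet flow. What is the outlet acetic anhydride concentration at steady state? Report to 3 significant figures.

Accumulation = in − out − consumed: V dC/dt = Q C_in − Q C − k V C.
Steady state (dC/dt = 0): C_ss = Q C_in/(Q + kV) = C_in/(1 + kV/Q).
C_ss = 0.876·3.09/(0.876 + 0.171·15.2) = 2.7068/3.4752 = 0.77890 mol/L.

0.779 mol/L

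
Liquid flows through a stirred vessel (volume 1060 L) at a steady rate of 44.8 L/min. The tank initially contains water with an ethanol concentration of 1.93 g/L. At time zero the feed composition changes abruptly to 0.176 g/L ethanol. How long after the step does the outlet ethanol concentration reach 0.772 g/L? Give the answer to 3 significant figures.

25.5 min

Species balance on the tank: V dC/dt = Q(C_in − C), so τ = V/Q = 23.661 min.
C(t) = C_in + (C₀ − C_in) e^(−t/τ). Set C = 0.772 and solve for t:
e^(−t/τ) = (C − C_in)/(C₀ − C_in) = (0.772 − 0.176)/(1.93 − 0.176) = 0.33979
t = −τ ln(…) = 23.661 × 1.0794 = 25.540 min.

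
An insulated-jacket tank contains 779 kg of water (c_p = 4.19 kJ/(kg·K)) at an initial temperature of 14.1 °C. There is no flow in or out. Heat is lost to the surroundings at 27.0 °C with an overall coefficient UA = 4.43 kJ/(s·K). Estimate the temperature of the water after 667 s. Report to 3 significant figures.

21.8 °C

M c_p dT/dt = −UA(T − T_amb).
dT/dt = (T_ss − T)/τ with T_ss = T_amb = 27.000 °C, τ = M c_p/UA = 779·4.19/4.43 = 736.80 s.
Integrating: T(t) = T_ss + (T₀ − T_ss) e^(−t/τ).
T(667) = 27.000 + (-12.900)·0.40443 = 21.783 °C.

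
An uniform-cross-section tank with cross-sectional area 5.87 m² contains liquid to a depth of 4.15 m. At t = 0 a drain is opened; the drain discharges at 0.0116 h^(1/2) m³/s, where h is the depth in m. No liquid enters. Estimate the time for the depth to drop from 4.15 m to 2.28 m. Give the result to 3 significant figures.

A dh/dt = −Q_out = −0.0116 √h.
Separate and integrate: 2(√h − √h₀) = −(0.0116/A) t.
t = 2A(√h₀ − √h)/0.0116 = 2·5.87·(√4.15 − √2.28)/0.0116
  = 11.740 × (2.0372 − 1.5100) / 0.0116 = 533.55 s.

534 s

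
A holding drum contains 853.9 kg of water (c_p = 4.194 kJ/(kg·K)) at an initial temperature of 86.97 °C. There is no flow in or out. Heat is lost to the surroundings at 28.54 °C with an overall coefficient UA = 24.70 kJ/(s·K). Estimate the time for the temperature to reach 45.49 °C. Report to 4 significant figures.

M c_p dT/dt = −UA(T − T_amb).
τ = M c_p/UA = 144.990 s; T_ss = T_amb = 28.5400 °C.
T(t) = T_ss + (T₀ − T_ss)e^(−t/τ); set T = 45.49:
t = −τ ln[(T − T_ss)/(T₀ − T_ss)] = −144.990 · ln(0.290091) = 179.434 s.

179.4 s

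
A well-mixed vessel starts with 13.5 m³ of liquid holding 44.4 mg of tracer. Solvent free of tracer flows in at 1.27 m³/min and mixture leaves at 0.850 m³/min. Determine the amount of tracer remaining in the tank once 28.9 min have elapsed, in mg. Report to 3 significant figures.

Total volume: dV/dt = Q_in − Q_out = 0.42000 m³/min, so V(t) = 13.5 + 0.42000 t and V(28.9) = 25.638 m³.
Solute balance: dm/dt = 0 − Q_out C = −Q_out m/V(t).
dm/m = −Q_out dt/(V₀ + 0.42000 t); integrating gives ln(m/m₀) = −(Q_out/(Q_in−Q_out)) ln(V/V₀).
m = m₀ (V₀/V)^(Q_out/(Q_in−Q_out)) = 44.4 × (13.5/25.638)^(2.0238) = 12.124 mg.

12.1 mg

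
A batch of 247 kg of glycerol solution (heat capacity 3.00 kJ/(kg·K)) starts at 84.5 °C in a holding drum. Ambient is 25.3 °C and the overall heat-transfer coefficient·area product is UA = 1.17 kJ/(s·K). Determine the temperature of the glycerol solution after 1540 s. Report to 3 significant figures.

30.5 °C

Lumped-capacitance energy balance: M c_p dT/dt = UA(T_amb − T).
dT/dt = (T_ss − T)/τ with T_ss = T_amb = 25.300 °C, τ = M c_p/UA = 247·3.00/1.17 = 633.33 s.
T approaches T_ss exponentially: T(t) = T_ss + (T₀ − T_ss) e^(−t/τ).
T(1540) = 25.300 + (59.200)·0.087898 = 30.504 °C.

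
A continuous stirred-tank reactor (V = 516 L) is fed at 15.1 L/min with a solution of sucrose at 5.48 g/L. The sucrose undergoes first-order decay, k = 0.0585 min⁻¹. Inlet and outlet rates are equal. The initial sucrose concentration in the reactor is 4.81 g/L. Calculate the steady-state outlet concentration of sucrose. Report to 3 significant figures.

Species balance: V dC/dt = Q C_in − Q C − k V C.
At steady state: 0 = Q C_in − (Q + kV) C_ss, so C_ss = Q C_in/(Q + kV).
C_ss = 15.1·5.48/(15.1 + 0.0585·516) = 82.748/45.286 = 1.8272 g/L.

1.83 g/L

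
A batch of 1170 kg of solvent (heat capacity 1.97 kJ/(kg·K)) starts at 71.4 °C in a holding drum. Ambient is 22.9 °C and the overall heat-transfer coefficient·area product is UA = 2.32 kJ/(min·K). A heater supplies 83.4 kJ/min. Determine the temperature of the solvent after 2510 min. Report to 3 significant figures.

59.9 °C

Lumped-capacitance energy balance: M c_p dT/dt = UA(T_amb − T) + Q̇.
dT/dt = (T_ss − T)/τ with T_ss = T_amb + Q̇/UA = 22.9 + 83.4/2.32 = 58.848 °C, τ = M c_p/UA = 1170·1.97/2.32 = 993.49 min.
T approaches T_ss exponentially: T(t) = T_ss + (T₀ − T_ss) e^(−t/τ).
T(2510) = 58.848 + (12.552)·0.079943 = 59.852 °C.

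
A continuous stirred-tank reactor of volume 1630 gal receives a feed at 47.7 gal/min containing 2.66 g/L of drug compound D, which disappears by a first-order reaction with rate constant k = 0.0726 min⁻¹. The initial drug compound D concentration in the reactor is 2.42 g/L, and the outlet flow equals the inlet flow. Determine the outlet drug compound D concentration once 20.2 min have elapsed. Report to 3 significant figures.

0.976 g/L

V dC/dt = Q(C_in − C) − k V C.
This is linear with rate a = Q/V + k = 0.10186 min⁻¹.
C_ss = Q C_in/(Q + kV) = 0.76417 g/L; C(t) = C_ss + (C₀ − C_ss) e^(−a t).
C(20.2) = 0.76417 + (1.6558)·e^(−0.10186·20.2) = 0.76417 + (1.6558)·0.12775 = 0.97571 g/L.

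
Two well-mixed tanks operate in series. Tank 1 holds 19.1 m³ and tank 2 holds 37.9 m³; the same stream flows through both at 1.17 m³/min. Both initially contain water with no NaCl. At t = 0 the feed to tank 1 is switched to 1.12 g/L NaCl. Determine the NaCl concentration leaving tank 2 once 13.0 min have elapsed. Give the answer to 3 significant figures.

0.122 g/L

Species balance on tank i: dCᵢ/dt = (Cᵢ₋₁ − Cᵢ)/τᵢ with τᵢ = Vᵢ/Q.
τ₁ = 19.1/1.17 = 16.325 min; τ₂ = 37.9/1.17 = 32.393 min.
Tank 1: C₁ = C_in(1 − e^(−t/τ₁)). Tank 2 (τ₁ ≠ τ₂): C₂ = C_in[1 − (τ₁ e^(−t/τ₁) − τ₂ e^(−t/τ₂))/(τ₁ − τ₂)].
At t = 13.0: e^(−t/τ₁) = 0.45098, e^(−t/τ₂) = 0.66944.
C₂ = 1.12·[1 − (16.325·0.45098 − 32.393·0.66944)/(-16.068)] = 1.12·0.10862 = 0.12165 g/L.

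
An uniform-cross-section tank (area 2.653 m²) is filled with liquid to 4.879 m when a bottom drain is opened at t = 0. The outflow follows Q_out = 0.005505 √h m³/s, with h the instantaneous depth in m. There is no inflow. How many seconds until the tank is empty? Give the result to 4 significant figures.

2129 s

Unsteady balance on liquid volume: A dh/dt = −0.005505 √h.
This is separable: 2 d(√h)/dt = −0.005505/A, so √h = √h₀ − (0.005505/(2A)) t.
Set h = 0: 2√h₀ = (0.005505/A) t_empty ⇒ t_empty = 2A√h₀/0.005505.
t_empty = 2·2.653·√4.879/0.005505 = 5.30600·2.20885/0.005505 = 2129.00 s.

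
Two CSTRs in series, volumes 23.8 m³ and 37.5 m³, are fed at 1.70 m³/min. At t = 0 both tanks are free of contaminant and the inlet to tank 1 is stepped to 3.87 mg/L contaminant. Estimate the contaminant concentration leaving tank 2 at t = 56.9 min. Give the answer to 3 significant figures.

Time constants: τᵢ = Vᵢ/Q for each well-mixed tank.
τ₁ = 23.8/1.70 = 14.000 min; τ₂ = 37.5/1.70 = 22.059 min.
Tank 1: C₁ = C_in(1 − e^(−t/τ₁)). Tank 2 (τ₁ ≠ τ₂): C₂ = C_in[1 − (τ₁ e^(−t/τ₁) − τ₂ e^(−t/τ₂))/(τ₁ − τ₂)].
At t = 56.9: e^(−t/τ₁) = 0.017175, e^(−t/τ₂) = 0.075814.
C₂ = 3.87·[1 − (14.000·0.017175 − 22.059·0.075814)/(-8.0588)] = 3.87·0.82232 = 3.1824 mg/L.

3.18 mg/L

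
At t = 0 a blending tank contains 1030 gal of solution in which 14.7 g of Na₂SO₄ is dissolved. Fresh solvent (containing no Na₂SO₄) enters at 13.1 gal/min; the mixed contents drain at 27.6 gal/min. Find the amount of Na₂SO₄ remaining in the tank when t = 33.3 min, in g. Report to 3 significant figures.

4.41 g

Total volume: dV/dt = Q_in − Q_out = -14.500 gal/min, so V(t) = 1030 − 14.500 t and V(33.3) = 547.15 gal.
Species balance (pure solvent in): dm/dt = −Q_out · m/V(t).
Separate: dm/m = −Q_out dt/V(t) ⇒ ln(m/m₀) = −(Q_out/(Q_in−Q_out)) ln(V/V₀).
m = m₀ (V₀/V)^(Q_out/(Q_in−Q_out)) = 14.7 × (1030/547.15)^(-1.9034) = 4.4094 g.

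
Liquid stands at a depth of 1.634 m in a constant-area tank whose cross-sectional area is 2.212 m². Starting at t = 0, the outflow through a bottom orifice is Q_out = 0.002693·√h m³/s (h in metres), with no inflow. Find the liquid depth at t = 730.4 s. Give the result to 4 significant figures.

Unsteady balance on liquid volume: A dh/dt = −0.002693 √h.
This is separable: 2 d(√h)/dt = −0.002693/A, so √h = √h₀ − (0.002693/(2A)) t.
√h = √1.634 − 0.002693·730.4/(2·2.212) = 1.27828 − 0.444613 = 0.833667.
h = 0.833667² = 0.695001 m.

0.6950 m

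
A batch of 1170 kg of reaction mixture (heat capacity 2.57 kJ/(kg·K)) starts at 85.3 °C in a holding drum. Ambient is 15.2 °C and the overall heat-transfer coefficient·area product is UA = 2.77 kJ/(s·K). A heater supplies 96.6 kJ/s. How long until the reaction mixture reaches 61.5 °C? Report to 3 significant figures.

1220 s

M c_p dT/dt = −UA(T − T_amb) + Q̇.
τ = M c_p/UA = 1085.5 s; T_ss = T_amb + Q̇/UA = 15.2 + 96.6/2.77 = 50.074 °C.
T(t) = T_ss + (T₀ − T_ss)e^(−t/τ); set T = 61.5:
t = −τ ln[(T − T_ss)/(T₀ − T_ss)] = −1085.5 · ln(0.32437) = 1222.2 s.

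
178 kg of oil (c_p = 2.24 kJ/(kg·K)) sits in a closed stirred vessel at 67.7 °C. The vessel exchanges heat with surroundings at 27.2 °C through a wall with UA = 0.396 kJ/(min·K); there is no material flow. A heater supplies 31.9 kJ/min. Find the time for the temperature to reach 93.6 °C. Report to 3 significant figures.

Lumped-capacitance energy balance: M c_p dT/dt = UA(T_amb − T) + Q̇.
τ = M c_p/UA = 1006.9 min; T_ss = T_amb + Q̇/UA = 27.2 + 31.9/0.396 = 107.76 °C.
T(t) = T_ss + (T₀ − T_ss)e^(−t/τ); set T = 93.6:
t = −τ ln[(T − T_ss)/(T₀ − T_ss)] = −1006.9 · ln(0.35340) = 1047.3 min.

1050 min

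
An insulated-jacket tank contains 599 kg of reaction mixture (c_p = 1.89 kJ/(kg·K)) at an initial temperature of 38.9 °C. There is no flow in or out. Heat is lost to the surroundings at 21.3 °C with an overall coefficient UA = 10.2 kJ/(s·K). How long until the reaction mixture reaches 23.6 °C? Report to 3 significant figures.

226 s

M c_p dT/dt = −UA(T − T_amb).
τ = M c_p/UA = 110.99 s; T_ss = T_amb = 21.300 °C.
T(t) = T_ss + (T₀ − T_ss)e^(−t/τ); set T = 23.6:
t = −τ ln[(T − T_ss)/(T₀ − T_ss)] = −110.99 · ln(0.13068) = 225.87 s.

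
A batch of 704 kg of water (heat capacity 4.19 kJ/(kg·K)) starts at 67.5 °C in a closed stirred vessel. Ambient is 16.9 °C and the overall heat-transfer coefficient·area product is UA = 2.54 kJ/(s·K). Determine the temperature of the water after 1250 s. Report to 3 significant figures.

M c_p dT/dt = −UA(T − T_amb).
dT/dt = (T_ss − T)/τ with T_ss = T_amb = 16.900 °C, τ = M c_p/UA = 704·4.19/2.54 = 1161.3 s.
This is linear first-order; T(t) = T_ss + (T₀ − T_ss) e^(−t/τ).
T(1250) = 16.900 + (50.600)·0.34083 = 34.146 °C.

34.1 °C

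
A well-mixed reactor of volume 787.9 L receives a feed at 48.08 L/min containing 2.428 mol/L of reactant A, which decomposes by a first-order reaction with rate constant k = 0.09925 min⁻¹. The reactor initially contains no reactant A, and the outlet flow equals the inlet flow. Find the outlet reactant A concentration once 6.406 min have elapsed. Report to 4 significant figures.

Species balance: V dC/dt = Q C_in − Q C − k V C.
This is linear with rate a = Q/V + k = 0.160273 min⁻¹.
C_ss = Q C_in/(Q + kV) = 0.924446 mol/L; C(t) = C_ss + (C₀ − C_ss) e^(−a t).
C(6.406) = 0.924446 + (-0.924446)·e^(−0.160273·6.406) = 0.924446 + (-0.924446)·0.358184 = 0.593325 mol/L.

0.5933 mol/L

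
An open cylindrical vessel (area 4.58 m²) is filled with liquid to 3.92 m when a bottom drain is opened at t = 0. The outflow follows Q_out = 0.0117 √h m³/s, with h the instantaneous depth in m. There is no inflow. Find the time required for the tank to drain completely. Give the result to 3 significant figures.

With no inflow, A dh/dt = −0.0117 √h.
This is separable: 2 d(√h)/dt = −0.0117/A, so √h = √h₀ − (0.0117/(2A)) t.
Tank is empty when √h = 0: t_empty = 2A√h₀/0.0117.
t_empty = 2·4.58·√3.92/0.0117 = 9.1600·1.9799/0.0117 = 1550.1 s.

1550 s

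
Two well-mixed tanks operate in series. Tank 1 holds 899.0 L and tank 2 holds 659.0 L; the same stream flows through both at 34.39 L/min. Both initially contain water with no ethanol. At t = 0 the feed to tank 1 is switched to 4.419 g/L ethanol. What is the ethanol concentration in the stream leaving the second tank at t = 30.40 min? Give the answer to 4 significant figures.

1.728 g/L

Species balance on tank i: dCᵢ/dt = (Cᵢ₋₁ − Cᵢ)/τᵢ with τᵢ = Vᵢ/Q.
τ₁ = 899.0/34.39 = 26.1413 min; τ₂ = 659.0/34.39 = 19.1625 min.
Tank 1: C₁ = C_in(1 − e^(−t/τ₁)). Tank 2 (τ₁ ≠ τ₂): C₂ = C_in[1 − (τ₁ e^(−t/τ₁) − τ₂ e^(−t/τ₂))/(τ₁ − τ₂)].
At t = 30.40: e^(−t/τ₁) = 0.312575, e^(−t/τ₂) = 0.204655.
C₂ = 4.419·[1 − (26.1413·0.312575 − 19.1625·0.204655)/(6.97877)] = 4.419·0.391095 = 1.72825 g/L.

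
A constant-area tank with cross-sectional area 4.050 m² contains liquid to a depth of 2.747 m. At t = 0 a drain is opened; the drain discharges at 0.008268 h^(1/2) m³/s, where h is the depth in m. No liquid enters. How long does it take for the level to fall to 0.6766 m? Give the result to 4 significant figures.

Mass balance (ρ constant): A dh/dt = −0.008268 √h.
Separate and integrate: 2(√h − √h₀) = −(0.008268/A) t.
t = 2A(√h₀ − √h)/0.008268 = 2·4.050·(√2.747 − √0.6766)/0.008268
  = 8.10000 × (1.65741 − 0.822557) / 0.008268 = 817.887 s.

817.9 s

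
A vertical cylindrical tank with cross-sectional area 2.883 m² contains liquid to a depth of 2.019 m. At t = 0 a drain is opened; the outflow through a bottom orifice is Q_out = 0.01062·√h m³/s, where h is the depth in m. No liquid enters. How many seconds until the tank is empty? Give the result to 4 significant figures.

771.5 s

With no inflow, A dh/dt = −0.01062 √h.
This is separable: 2 d(√h)/dt = −0.01062/A, so √h = √h₀ − (0.01062/(2A)) t.
Set h = 0: 2√h₀ = (0.01062/A) t_empty ⇒ t_empty = 2A√h₀/0.01062.
t_empty = 2·2.883·√2.019/0.01062 = 5.76600·1.42092/0.01062 = 771.469 s.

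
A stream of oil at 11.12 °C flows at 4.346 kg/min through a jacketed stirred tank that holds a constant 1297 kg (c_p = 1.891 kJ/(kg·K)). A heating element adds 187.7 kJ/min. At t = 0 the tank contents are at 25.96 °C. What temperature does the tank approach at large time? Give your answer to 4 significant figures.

33.96 °C

M c_p dT/dt = ṁ c_p (T_in − T) + Q̇.
At steady state dT/dt = 0 ⇒ T_ss = T_in + Q̇/(ṁ c_p) = 11.12 + 187.7/(4.346·1.891) = 33.9593 °C.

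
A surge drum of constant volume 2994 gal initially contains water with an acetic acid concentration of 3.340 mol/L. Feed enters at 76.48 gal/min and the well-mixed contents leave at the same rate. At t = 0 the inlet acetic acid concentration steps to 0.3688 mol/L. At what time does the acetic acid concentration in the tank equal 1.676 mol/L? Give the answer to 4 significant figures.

Unsteady species balance (constant V, well mixed): V dC/dt = Q(C_in − C), so τ = V/Q = 39.1475 min.
C(t) = C_in + (C₀ − C_in) e^(−t/τ). Set C = 1.676 and solve for t:
e^(−t/τ) = (C − C_in)/(C₀ − C_in) = (1.676 − 0.3688)/(3.340 − 0.3688) = 0.439957
t = −τ ln(…) = 39.1475 × 0.821078 = 32.1432 min.

32.14 min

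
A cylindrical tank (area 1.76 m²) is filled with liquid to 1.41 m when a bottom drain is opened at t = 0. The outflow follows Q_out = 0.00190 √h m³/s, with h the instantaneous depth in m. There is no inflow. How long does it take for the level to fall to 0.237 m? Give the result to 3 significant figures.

With no inflow, A dh/dt = −0.00190 √h.
Separate and integrate: 2(√h − √h₀) = −(0.00190/A) t.
t = 2A(√h₀ − √h)/0.00190 = 2·1.76·(√1.41 − √0.237)/0.00190
  = 3.5200 × (1.1874 − 0.48683) / 0.00190 = 1298.0 s.

1300 s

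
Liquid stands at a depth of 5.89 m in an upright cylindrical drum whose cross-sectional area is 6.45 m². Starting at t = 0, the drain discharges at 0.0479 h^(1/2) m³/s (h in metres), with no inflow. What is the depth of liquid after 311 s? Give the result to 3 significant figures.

A dh/dt = −Q_out = −0.0479 √h.
∫ h^(−1/2) dh = −(0.0479/A) ∫ dt, giving 2√h = 2√h₀ − (0.0479/A) t.
√h = √5.89 − 0.0479·311/(2·6.45) = 2.4269 − 1.1548 = 1.2721.
h = 1.2721² = 1.6183 m.

1.62 m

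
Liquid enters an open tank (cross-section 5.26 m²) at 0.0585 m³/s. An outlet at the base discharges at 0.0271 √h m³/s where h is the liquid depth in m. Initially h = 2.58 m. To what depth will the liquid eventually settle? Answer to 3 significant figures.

4.66 m

Volume balance on the tank: A dh/dt = Q_in − 0.0271 √h. At steady state dh/dt = 0:
Q_in = 0.0271 √h_ss ⇒ √h_ss = 0.0585/0.0271 = 2.1587.
h_ss = 2.1587² = 4.6599 m. (Since h₀ = 2.58 m < h_ss, the level will rise toward this value.)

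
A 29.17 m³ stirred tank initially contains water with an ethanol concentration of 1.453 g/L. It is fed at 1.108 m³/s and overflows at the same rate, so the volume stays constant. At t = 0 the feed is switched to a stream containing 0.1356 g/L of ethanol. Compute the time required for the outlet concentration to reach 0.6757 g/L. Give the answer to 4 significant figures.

Species balance: V dC/dt = Q(C_in − C) ⇒ τ = V/Q = 26.3267 s.
C(t) = C_in + (C₀ − C_in) e^(−t/τ). Set C = 0.6757 and solve for t:
e^(−t/τ) = (C − C_in)/(C₀ − C_in) = (0.6757 − 0.1356)/(1.453 − 0.1356) = 0.409974
t = −τ ln(…) = 26.3267 × 0.891661 = 23.4745 s.

23.47 s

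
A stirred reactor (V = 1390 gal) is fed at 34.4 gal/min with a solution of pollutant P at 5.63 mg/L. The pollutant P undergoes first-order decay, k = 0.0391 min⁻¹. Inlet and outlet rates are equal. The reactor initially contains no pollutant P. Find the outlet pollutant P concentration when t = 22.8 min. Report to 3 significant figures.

1.67 mg/L

V dC/dt = Q(C_in − C) − k V C.
dC/dt = (Q/V) C_in − (Q/V + k) C; effective rate a = Q/V + k = 0.024748 + 0.0391 = 0.063848 min⁻¹.
C_ss = Q C_in/(Q + kV) = 2.1822 mg/L; C(t) = C_ss + (C₀ − C_ss) e^(−a t).
C(22.8) = 2.1822 + (-2.1822)·e^(−0.063848·22.8) = 2.1822 + (-2.1822)·0.23323 = 1.6733 mg/L.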